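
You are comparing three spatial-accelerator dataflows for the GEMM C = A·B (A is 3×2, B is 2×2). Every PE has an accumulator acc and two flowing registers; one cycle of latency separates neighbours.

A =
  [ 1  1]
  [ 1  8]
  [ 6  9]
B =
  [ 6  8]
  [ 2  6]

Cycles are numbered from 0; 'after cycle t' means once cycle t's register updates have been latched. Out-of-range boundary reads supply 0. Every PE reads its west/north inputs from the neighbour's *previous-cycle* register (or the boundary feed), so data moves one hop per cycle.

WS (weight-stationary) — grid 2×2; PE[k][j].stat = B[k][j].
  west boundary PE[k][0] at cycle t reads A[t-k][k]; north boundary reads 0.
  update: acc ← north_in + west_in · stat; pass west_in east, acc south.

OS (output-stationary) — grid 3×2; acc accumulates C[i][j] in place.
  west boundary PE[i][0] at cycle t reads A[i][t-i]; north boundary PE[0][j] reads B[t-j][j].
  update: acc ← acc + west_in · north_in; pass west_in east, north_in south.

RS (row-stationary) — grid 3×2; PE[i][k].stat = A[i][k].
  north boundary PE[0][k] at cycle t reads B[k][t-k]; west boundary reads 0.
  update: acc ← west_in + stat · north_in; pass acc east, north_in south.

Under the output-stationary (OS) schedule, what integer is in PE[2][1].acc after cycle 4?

Tracing OS — 3×2 array, target PE[2][1]:
  [0] (1,1) acc=0 (h:0 v:0)
  [0] (2,0) acc=0 (h:0 v:0)
  [0] (2,1) acc=0 (h:0 v:0)
  [1] (1,1) acc=0 (h:0 v:0)
  [1] (2,0) acc=0 (h:0 v:0)
  [1] (2,1) acc=0 (h:0 v:0)
  [2] (1,1) acc=8 (h:1 v:8)
  [2] (2,0) acc=36 (h:6 v:6)
  [2] (2,1) acc=0 (h:0 v:0)
  [3] (1,1) acc=56 (h:8 v:6)
  [3] (2,0) acc=54 (h:9 v:2)
  [3] (2,1) acc=48 (h:6 v:8)
  [4] (1,1) acc=56 (h:0 v:0)
  [4] (2,0) acc=54 (h:0 v:0)
  [4] (2,1) acc=102 (h:9 v:6)

PE[2][1].acc = 102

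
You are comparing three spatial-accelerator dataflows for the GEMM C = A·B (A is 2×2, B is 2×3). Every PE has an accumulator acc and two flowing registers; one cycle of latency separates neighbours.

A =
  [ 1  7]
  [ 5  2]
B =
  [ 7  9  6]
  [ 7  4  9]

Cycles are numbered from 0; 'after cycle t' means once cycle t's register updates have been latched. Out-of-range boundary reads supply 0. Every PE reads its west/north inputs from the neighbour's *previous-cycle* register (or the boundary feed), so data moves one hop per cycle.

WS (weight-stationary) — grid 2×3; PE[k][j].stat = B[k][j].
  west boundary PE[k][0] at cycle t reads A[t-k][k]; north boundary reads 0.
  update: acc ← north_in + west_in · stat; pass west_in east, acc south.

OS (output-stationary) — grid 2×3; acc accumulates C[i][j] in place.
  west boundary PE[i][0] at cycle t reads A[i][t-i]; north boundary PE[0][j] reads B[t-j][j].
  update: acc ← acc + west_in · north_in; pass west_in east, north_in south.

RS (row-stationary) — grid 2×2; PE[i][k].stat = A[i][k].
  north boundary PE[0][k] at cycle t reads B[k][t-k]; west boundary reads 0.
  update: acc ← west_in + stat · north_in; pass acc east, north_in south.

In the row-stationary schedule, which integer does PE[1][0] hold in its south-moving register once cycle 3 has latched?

RS on a 2×2 grid — tracing PE[1][0] and its feeders:
  @0  [0,0]  acc 7  |  →7  ↓7
  @0  [1,0]  acc 0  |  →0  ↓0
  @1  [0,0]  acc 9  |  →9  ↓9
  @1  [1,0]  acc 35  |  →35  ↓7
  @2  [0,0]  acc 6  |  →6  ↓6
  @2  [1,0]  acc 45  |  →45  ↓9
  @3  [0,0]  acc 0  |  →0  ↓0
  @3  [1,0]  acc 30  |  →30  ↓6

register = 6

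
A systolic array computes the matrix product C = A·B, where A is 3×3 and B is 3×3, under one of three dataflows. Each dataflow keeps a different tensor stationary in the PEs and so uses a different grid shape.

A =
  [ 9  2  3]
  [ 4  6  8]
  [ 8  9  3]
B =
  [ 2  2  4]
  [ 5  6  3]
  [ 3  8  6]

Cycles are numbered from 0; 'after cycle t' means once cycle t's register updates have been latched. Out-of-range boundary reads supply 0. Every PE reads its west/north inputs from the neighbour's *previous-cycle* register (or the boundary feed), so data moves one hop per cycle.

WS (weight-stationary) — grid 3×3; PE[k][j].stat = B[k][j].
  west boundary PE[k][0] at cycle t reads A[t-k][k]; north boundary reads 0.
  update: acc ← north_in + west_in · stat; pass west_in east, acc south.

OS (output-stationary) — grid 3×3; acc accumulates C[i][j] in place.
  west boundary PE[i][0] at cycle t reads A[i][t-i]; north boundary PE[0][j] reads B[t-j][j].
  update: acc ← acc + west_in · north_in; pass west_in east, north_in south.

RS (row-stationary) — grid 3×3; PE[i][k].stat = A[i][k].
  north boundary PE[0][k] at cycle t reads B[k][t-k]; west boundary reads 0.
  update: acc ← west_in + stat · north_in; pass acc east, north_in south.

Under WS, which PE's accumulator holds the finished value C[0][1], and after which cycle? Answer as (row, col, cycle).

WS — PE[2][1] is where C[0][1] collects:
  cycle 0: PE[2][1] → acc 0, east 0, south 0
  cycle 1: PE[2][1] → acc 0, east 0, south 0
  cycle 2: PE[2][1] → acc 0, east 0, south 0
  cycle 3: PE[2][1] → acc 54, east 3, south 54

(row, col, cycle) = (2, 1, 3)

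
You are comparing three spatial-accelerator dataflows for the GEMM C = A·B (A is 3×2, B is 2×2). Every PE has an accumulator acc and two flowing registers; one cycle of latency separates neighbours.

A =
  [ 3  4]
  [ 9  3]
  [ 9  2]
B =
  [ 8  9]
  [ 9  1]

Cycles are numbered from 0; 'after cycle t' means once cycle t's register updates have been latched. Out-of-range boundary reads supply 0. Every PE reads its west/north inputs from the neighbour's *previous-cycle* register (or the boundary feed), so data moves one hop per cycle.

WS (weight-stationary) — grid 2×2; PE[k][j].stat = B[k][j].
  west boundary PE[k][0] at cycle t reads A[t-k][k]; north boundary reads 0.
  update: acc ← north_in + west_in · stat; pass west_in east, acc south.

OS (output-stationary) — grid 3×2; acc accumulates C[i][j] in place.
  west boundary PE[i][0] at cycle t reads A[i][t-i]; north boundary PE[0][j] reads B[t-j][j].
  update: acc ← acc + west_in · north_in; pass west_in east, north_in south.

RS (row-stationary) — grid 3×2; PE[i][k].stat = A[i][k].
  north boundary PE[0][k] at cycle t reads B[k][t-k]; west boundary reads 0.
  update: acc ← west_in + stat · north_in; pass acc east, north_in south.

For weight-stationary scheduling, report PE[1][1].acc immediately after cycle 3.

PE[1][1].acc = 84

WS 2×2: PE[1][1] cycle-by-cycle (with neighbour feeds):
  [0] (0,1) acc=0 (h:0 v:0)
  [0] (1,0) acc=0 (h:0 v:0)
  [0] (1,1) acc=0 (h:0 v:0)
  [1] (0,1) acc=27 (h:3 v:27)
  [1] (1,0) acc=60 (h:4 v:60)
  [1] (1,1) acc=0 (h:0 v:0)
  [2] (0,1) acc=81 (h:9 v:81)
  [2] (1,0) acc=99 (h:3 v:99)
  [2] (1,1) acc=31 (h:4 v:31)
  [3] (0,1) acc=81 (h:9 v:81)
  [3] (1,0) acc=90 (h:2 v:90)
  [3] (1,1) acc=84 (h:3 v:84)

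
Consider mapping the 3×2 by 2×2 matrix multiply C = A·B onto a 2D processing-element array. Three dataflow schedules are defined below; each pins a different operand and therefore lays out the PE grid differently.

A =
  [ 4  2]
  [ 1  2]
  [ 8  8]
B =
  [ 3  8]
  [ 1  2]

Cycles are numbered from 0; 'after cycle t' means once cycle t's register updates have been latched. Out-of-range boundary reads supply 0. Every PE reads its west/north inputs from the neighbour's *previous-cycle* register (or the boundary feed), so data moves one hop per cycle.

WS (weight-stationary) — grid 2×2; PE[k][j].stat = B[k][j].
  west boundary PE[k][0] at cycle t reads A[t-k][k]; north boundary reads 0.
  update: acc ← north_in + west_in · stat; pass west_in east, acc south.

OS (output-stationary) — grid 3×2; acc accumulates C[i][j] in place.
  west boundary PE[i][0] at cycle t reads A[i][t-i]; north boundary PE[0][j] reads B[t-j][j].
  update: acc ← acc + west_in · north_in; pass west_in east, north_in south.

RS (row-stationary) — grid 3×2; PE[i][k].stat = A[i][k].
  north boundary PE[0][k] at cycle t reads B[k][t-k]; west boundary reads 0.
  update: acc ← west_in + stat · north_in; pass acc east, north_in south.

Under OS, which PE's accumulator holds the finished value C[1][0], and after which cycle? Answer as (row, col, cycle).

(row, col, cycle) = (1, 0, 2)

OS — PE[1][0] is where C[1][0] collects:
  after 0 — PE[1][0] acc=0, pass-E 0, pass-S 0
  after 1 — PE[1][0] acc=3, pass-E 1, pass-S 3
  after 2 — PE[1][0] acc=5, pass-E 2, pass-S 1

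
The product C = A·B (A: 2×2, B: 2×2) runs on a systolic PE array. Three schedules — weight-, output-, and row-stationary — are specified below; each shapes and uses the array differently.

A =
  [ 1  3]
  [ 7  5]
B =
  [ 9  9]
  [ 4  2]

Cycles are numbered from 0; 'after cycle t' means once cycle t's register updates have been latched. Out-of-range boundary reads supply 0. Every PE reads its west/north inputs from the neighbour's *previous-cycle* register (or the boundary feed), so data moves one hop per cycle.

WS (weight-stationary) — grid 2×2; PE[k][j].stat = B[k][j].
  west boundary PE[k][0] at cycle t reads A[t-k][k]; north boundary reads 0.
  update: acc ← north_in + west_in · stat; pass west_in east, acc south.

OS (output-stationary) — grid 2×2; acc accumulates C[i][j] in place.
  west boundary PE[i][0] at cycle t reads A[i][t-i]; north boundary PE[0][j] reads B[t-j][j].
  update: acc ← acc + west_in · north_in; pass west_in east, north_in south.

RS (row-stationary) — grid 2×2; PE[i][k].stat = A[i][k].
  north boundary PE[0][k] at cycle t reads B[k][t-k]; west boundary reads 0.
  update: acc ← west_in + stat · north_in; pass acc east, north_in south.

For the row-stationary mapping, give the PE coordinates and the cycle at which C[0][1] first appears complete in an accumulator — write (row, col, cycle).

Under RS, C[0][1] lands at PE[0][1]:
  after 0 — PE[0][1] acc=0, pass-E 0, pass-S 0
  after 1 — PE[0][1] acc=21, pass-E 21, pass-S 4
  after 2 — PE[0][1] acc=15, pass-E 15, pass-S 2

(row, col, cycle) = (0, 1, 2)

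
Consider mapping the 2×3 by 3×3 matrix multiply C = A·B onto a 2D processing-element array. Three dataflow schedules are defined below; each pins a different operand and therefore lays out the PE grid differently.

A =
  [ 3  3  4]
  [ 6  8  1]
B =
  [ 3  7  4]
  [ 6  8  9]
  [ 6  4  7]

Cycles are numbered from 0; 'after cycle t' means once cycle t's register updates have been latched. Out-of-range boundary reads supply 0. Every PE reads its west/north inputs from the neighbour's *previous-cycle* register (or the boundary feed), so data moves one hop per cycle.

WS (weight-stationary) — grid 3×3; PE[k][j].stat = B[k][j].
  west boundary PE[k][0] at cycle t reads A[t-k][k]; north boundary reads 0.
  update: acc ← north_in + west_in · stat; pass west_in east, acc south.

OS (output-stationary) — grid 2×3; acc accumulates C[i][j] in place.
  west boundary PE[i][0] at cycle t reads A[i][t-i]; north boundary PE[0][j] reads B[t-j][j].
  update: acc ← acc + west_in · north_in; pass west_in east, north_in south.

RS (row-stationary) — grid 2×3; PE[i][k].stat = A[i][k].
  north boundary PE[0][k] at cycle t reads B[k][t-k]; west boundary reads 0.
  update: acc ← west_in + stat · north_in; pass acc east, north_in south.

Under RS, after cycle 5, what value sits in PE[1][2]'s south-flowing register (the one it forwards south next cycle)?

register = 7

RS (2×3). Following PE[1][2] plus its west/north inputs:
  t=0 PE[0][2]: acc=0 h=0 v=0
  t=0 PE[1][1]: acc=0 h=0 v=0
  t=0 PE[1][2]: acc=0 h=0 v=0
  t=1 PE[0][2]: acc=0 h=0 v=0
  t=1 PE[1][1]: acc=0 h=0 v=0
  t=1 PE[1][2]: acc=0 h=0 v=0
  t=2 PE[0][2]: acc=51 h=51 v=6
  t=2 PE[1][1]: acc=66 h=66 v=6
  t=2 PE[1][2]: acc=0 h=0 v=0
  t=3 PE[0][2]: acc=61 h=61 v=4
  t=3 PE[1][1]: acc=106 h=106 v=8
  t=3 PE[1][2]: acc=72 h=72 v=6
  t=4 PE[0][2]: acc=67 h=67 v=7
  t=4 PE[1][1]: acc=96 h=96 v=9
  t=4 PE[1][2]: acc=110 h=110 v=4
  t=5 PE[0][2]: acc=0 h=0 v=0
  t=5 PE[1][1]: acc=0 h=0 v=0
  t=5 PE[1][2]: acc=103 h=103 v=7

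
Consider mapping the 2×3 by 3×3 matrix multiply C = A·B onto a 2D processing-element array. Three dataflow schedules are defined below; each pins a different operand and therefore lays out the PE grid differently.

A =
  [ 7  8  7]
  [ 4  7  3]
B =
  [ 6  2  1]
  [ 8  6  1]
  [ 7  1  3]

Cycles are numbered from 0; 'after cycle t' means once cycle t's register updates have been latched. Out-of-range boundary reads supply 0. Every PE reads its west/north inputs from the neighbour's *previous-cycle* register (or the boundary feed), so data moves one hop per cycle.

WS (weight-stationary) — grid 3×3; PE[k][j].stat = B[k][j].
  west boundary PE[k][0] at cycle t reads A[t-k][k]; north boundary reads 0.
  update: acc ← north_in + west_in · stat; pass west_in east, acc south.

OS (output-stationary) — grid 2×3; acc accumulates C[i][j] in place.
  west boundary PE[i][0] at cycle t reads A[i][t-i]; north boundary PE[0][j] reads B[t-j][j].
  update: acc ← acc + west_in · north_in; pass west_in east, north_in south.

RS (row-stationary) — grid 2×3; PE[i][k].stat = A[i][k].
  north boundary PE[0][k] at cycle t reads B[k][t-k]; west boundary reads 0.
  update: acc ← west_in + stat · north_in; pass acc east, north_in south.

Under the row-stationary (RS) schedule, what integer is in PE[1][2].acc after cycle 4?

Tracing RS — 2×3 array, target PE[1][2]:
  @0  [0,2]  acc 0  |  →0  ↓0
  @0  [1,1]  acc 0  |  →0  ↓0
  @0  [1,2]  acc 0  |  →0  ↓0
  @1  [0,2]  acc 0  |  →0  ↓0
  @1  [1,1]  acc 0  |  →0  ↓0
  @1  [1,2]  acc 0  |  →0  ↓0
  @2  [0,2]  acc 155  |  →155  ↓7
  @2  [1,1]  acc 80  |  →80  ↓8
  @2  [1,2]  acc 0  |  →0  ↓0
  @3  [0,2]  acc 69  |  →69  ↓1
  @3  [1,1]  acc 50  |  →50  ↓6
  @3  [1,2]  acc 101  |  →101  ↓7
  @4  [0,2]  acc 36  |  →36  ↓3
  @4  [1,1]  acc 11  |  →11  ↓1
  @4  [1,2]  acc 53  |  →53  ↓1

PE[1][2].acc = 53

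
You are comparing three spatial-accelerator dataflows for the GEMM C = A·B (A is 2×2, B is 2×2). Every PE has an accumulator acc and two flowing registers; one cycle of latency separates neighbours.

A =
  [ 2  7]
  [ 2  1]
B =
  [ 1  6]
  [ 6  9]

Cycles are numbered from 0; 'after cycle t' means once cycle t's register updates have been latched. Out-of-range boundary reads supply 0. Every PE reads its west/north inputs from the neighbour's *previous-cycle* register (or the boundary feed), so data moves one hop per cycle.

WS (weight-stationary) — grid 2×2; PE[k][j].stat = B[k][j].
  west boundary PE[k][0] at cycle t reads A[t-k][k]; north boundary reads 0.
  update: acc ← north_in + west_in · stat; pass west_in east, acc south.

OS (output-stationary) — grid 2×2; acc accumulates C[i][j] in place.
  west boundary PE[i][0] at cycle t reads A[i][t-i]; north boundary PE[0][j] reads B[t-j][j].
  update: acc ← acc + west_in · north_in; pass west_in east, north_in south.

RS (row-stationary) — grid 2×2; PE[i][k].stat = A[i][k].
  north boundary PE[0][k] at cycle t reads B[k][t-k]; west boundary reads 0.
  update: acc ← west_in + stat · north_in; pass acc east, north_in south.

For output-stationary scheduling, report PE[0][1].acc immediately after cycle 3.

OS on a 2×2 grid — tracing PE[0][1] and its feeders:
  step 0 · PE0,0: acc=2; fwd→2 fwd↓1
  step 0 · PE0,1: acc=0; fwd→0 fwd↓0
  step 1 · PE0,0: acc=44; fwd→7 fwd↓6
  step 1 · PE0,1: acc=12; fwd→2 fwd↓6
  step 2 · PE0,0: acc=44; fwd→0 fwd↓0
  step 2 · PE0,1: acc=75; fwd→7 fwd↓9
  step 3 · PE0,0: acc=44; fwd→0 fwd↓0
  step 3 · PE0,1: acc=75; fwd→0 fwd↓0

PE[0][1].acc = 75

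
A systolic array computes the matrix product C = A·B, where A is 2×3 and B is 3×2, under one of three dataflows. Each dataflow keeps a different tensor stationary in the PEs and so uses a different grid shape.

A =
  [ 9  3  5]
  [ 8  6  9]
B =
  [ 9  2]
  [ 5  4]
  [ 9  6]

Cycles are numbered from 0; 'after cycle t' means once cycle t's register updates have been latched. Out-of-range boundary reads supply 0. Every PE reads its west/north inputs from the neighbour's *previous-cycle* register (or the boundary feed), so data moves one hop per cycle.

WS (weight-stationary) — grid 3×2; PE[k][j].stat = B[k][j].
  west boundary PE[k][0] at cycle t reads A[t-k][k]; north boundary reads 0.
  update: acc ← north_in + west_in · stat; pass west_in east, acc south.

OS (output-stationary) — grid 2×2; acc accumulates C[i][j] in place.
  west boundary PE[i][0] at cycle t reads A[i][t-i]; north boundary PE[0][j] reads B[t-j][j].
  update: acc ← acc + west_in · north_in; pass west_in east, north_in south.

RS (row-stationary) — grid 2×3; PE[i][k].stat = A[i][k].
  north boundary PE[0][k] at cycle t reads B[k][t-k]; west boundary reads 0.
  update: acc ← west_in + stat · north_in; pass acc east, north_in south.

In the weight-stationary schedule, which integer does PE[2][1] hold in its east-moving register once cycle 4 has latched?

register = 9

WS 3×2: PE[2][1] cycle-by-cycle (with neighbour feeds):
  step 0 · PE1,1: acc=0; fwd→0 fwd↓0
  step 0 · PE2,0: acc=0; fwd→0 fwd↓0
  step 0 · PE2,1: acc=0; fwd→0 fwd↓0
  step 1 · PE1,1: acc=0; fwd→0 fwd↓0
  step 1 · PE2,0: acc=0; fwd→0 fwd↓0
  step 1 · PE2,1: acc=0; fwd→0 fwd↓0
  step 2 · PE1,1: acc=30; fwd→3 fwd↓30
  step 2 · PE2,0: acc=141; fwd→5 fwd↓141
  step 2 · PE2,1: acc=0; fwd→0 fwd↓0
  step 3 · PE1,1: acc=40; fwd→6 fwd↓40
  step 3 · PE2,0: acc=183; fwd→9 fwd↓183
  step 3 · PE2,1: acc=60; fwd→5 fwd↓60
  step 4 · PE1,1: acc=0; fwd→0 fwd↓0
  step 4 · PE2,0: acc=0; fwd→0 fwd↓0
  step 4 · PE2,1: acc=94; fwd→9 fwd↓94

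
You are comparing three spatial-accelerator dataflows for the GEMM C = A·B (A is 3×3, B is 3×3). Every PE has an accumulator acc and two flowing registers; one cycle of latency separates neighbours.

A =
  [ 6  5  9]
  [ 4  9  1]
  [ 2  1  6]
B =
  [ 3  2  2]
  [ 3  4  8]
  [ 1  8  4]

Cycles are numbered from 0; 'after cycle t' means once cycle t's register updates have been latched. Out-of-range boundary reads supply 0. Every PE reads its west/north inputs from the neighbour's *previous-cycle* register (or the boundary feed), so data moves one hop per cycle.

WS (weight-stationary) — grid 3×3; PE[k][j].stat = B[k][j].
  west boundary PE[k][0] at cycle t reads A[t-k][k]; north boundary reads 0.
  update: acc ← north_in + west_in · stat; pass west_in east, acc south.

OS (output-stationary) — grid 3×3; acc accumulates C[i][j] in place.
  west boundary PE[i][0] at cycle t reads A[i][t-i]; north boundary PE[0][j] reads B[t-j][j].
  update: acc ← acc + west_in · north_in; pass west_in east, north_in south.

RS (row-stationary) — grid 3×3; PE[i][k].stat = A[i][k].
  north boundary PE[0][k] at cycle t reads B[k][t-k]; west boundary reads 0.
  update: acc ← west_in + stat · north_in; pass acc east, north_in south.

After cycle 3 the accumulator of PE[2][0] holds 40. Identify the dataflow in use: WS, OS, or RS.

dataflow = WS

— WS: 3×3; PE[2][0] trace:
  step 0 · PE2,0: acc=0; fwd→0 fwd↓0
  step 1 · PE2,0: acc=0; fwd→0 fwd↓0
  step 2 · PE2,0: acc=42; fwd→9 fwd↓42
  step 3 · PE2,0: acc=40; fwd→1 fwd↓40
— OS: 3×3; PE[2][0] trace:
  step 0 · PE2,0: acc=0; fwd→0 fwd↓0
  step 1 · PE2,0: acc=0; fwd→0 fwd↓0
  step 2 · PE2,0: acc=6; fwd→2 fwd↓3
  step 3 · PE2,0: acc=9; fwd→1 fwd↓3
— RS: 3×3; PE[2][0] trace:
  step 0 · PE2,0: acc=0; fwd→0 fwd↓0
  step 1 · PE2,0: acc=0; fwd→0 fwd↓0
  step 2 · PE2,0: acc=6; fwd→6 fwd↓3
  step 3 · PE2,0: acc=4; fwd→4 fwd↓2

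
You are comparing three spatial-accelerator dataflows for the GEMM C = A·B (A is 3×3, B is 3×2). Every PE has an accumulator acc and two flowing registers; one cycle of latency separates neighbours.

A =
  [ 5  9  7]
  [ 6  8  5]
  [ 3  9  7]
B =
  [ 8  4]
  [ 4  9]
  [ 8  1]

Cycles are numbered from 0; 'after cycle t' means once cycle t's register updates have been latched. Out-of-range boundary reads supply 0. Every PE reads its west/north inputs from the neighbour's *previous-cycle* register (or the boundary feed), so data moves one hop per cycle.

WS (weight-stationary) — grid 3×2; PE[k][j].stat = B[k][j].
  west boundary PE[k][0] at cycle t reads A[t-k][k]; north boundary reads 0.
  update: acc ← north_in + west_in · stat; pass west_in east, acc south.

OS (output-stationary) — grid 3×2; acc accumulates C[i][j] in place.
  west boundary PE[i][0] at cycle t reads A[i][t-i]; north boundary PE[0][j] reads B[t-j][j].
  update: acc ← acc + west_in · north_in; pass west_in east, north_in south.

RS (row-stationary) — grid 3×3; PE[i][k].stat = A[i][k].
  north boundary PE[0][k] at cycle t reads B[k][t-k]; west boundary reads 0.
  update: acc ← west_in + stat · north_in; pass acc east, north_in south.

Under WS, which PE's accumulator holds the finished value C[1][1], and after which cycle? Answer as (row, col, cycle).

Under WS, C[1][1] lands at PE[2][1]:
  0: (2,1).acc=0  regs=<0,0>
  1: (2,1).acc=0  regs=<0,0>
  2: (2,1).acc=0  regs=<0,0>
  3: (2,1).acc=108  regs=<7,108>
  4: (2,1).acc=101  regs=<5,101>

(row, col, cycle) = (2, 1, 4)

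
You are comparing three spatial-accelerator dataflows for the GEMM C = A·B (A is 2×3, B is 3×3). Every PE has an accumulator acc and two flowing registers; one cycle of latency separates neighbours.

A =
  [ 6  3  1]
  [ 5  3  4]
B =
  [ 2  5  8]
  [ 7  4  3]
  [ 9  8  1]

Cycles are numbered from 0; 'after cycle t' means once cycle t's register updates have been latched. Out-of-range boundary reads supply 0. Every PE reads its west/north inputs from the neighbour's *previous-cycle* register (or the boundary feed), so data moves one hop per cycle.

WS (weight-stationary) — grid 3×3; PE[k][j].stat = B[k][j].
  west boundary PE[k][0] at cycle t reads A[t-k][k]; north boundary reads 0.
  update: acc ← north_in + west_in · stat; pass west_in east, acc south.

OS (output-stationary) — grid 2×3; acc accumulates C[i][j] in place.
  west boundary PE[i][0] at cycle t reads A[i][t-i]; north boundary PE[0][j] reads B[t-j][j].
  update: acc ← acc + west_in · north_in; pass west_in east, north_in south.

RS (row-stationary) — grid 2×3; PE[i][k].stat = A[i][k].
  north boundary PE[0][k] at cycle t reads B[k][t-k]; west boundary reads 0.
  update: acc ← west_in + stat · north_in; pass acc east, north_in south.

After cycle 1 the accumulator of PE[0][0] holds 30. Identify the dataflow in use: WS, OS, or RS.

WS [3×3] PE[0][0] across cycles:
  step 0 · PE0,0: acc=12; fwd→6 fwd↓12
  step 1 · PE0,0: acc=10; fwd→5 fwd↓10
OS [2×3] PE[0][0] across cycles:
  step 0 · PE0,0: acc=12; fwd→6 fwd↓2
  step 1 · PE0,0: acc=33; fwd→3 fwd↓7
RS [2×3] PE[0][0] across cycles:
  step 0 · PE0,0: acc=12; fwd→12 fwd↓2
  step 1 · PE0,0: acc=30; fwd→30 fwd↓5

dataflow = RS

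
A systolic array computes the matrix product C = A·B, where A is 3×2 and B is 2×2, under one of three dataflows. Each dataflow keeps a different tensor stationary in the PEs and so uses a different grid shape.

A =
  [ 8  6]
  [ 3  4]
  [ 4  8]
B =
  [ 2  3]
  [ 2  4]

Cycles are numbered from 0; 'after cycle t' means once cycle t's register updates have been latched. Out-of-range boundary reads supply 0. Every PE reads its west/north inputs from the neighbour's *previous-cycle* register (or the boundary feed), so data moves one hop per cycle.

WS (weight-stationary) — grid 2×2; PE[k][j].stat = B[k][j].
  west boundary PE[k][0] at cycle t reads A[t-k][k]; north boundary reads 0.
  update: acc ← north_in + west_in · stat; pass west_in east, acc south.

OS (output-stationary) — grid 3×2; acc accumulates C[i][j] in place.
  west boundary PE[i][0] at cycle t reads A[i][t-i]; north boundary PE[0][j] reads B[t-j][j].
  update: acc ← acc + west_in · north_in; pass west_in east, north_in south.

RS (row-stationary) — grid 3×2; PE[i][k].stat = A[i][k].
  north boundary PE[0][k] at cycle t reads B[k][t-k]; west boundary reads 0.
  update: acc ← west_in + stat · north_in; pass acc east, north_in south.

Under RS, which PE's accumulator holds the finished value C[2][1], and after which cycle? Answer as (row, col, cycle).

(row, col, cycle) = (2, 1, 4)

RS — PE[2][1] is where C[2][1] collects:
  cycle 0: PE[2][1] → acc 0, east 0, south 0
  cycle 1: PE[2][1] → acc 0, east 0, south 0
  cycle 2: PE[2][1] → acc 0, east 0, south 0
  cycle 3: PE[2][1] → acc 24, east 24, south 2
  cycle 4: PE[2][1] → acc 44, east 44, south 4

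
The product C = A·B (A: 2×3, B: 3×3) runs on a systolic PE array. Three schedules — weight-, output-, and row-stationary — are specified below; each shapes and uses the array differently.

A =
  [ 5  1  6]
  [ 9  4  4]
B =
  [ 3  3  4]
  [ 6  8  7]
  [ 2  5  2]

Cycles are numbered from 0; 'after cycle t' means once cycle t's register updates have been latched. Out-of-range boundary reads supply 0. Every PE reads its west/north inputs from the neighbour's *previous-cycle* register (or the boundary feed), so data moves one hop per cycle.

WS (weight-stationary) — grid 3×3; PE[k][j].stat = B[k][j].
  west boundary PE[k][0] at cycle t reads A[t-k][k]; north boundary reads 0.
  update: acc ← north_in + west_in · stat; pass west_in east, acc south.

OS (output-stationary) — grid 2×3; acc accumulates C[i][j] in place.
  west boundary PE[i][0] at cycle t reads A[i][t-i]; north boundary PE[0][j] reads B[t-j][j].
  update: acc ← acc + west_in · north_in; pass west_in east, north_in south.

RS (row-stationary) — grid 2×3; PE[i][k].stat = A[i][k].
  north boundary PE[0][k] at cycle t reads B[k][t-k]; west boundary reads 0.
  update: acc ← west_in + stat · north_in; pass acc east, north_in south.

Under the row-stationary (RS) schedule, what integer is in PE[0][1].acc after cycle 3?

RS 2×3: PE[0][1] cycle-by-cycle (with neighbour feeds):
  after 0 — PE[0][0] acc=15, pass-E 15, pass-S 3
  after 0 — PE[0][1] acc=0, pass-E 0, pass-S 0
  after 1 — PE[0][0] acc=15, pass-E 15, pass-S 3
  after 1 — PE[0][1] acc=21, pass-E 21, pass-S 6
  after 2 — PE[0][0] acc=20, pass-E 20, pass-S 4
  after 2 — PE[0][1] acc=23, pass-E 23, pass-S 8
  after 3 — PE[0][0] acc=0, pass-E 0, pass-S 0
  after 3 — PE[0][1] acc=27, pass-E 27, pass-S 7

PE[0][1].acc = 27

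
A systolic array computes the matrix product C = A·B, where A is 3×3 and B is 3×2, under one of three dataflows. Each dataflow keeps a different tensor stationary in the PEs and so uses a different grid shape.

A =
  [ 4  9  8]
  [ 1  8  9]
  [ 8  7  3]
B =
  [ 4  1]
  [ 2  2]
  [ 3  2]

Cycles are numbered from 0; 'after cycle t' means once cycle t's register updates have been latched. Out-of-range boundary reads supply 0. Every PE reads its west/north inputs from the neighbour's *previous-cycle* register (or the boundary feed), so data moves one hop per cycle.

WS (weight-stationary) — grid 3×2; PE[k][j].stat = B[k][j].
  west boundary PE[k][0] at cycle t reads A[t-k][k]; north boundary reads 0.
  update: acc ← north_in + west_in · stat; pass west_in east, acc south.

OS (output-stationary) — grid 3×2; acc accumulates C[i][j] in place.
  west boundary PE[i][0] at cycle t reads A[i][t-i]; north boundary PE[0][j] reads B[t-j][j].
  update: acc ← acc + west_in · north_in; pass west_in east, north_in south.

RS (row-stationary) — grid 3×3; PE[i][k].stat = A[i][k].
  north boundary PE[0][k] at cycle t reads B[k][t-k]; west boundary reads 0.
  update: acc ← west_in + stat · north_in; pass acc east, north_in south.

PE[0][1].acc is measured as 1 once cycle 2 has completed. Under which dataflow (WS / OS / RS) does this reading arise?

dataflow = WS

WS (3×2 grid), PE[0][1]:
  step 0 · PE0,1: acc=0; fwd→0 fwd↓0
  step 1 · PE0,1: acc=4; fwd→4 fwd↓4
  step 2 · PE0,1: acc=1; fwd→1 fwd↓1
OS (3×2 grid), PE[0][1]:
  step 0 · PE0,1: acc=0; fwd→0 fwd↓0
  step 1 · PE0,1: acc=4; fwd→4 fwd↓1
  step 2 · PE0,1: acc=22; fwd→9 fwd↓2
RS (3×3 grid), PE[0][1]:
  step 0 · PE0,1: acc=0; fwd→0 fwd↓0
  step 1 · PE0,1: acc=34; fwd→34 fwd↓2
  step 2 · PE0,1: acc=22; fwd→22 fwd↓2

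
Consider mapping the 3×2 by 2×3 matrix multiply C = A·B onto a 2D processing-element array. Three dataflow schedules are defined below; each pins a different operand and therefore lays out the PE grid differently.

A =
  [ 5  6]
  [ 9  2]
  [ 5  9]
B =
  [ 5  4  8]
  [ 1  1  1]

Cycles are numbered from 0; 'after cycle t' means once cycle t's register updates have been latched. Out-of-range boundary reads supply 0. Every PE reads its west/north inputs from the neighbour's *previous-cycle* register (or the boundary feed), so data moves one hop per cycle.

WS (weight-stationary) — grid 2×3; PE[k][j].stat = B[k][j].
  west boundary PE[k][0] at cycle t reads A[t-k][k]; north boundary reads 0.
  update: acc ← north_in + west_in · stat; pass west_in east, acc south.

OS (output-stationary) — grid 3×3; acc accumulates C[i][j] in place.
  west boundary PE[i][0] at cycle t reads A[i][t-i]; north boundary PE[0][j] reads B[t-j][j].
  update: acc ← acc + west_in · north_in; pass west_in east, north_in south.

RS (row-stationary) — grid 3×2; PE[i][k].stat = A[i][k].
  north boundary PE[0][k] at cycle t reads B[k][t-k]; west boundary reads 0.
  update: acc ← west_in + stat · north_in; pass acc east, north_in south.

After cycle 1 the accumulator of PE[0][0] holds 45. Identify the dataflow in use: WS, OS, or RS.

— WS: 2×3; PE[0][0] trace:
  after 0 — PE[0][0] acc=25, pass-E 5, pass-S 25
  after 1 — PE[0][0] acc=45, pass-E 9, pass-S 45
— OS: 3×3; PE[0][0] trace:
  after 0 — PE[0][0] acc=25, pass-E 5, pass-S 5
  after 1 — PE[0][0] acc=31, pass-E 6, pass-S 1
— RS: 3×2; PE[0][0] trace:
  after 0 — PE[0][0] acc=25, pass-E 25, pass-S 5
  after 1 — PE[0][0] acc=20, pass-E 20, pass-S 4

dataflow = WS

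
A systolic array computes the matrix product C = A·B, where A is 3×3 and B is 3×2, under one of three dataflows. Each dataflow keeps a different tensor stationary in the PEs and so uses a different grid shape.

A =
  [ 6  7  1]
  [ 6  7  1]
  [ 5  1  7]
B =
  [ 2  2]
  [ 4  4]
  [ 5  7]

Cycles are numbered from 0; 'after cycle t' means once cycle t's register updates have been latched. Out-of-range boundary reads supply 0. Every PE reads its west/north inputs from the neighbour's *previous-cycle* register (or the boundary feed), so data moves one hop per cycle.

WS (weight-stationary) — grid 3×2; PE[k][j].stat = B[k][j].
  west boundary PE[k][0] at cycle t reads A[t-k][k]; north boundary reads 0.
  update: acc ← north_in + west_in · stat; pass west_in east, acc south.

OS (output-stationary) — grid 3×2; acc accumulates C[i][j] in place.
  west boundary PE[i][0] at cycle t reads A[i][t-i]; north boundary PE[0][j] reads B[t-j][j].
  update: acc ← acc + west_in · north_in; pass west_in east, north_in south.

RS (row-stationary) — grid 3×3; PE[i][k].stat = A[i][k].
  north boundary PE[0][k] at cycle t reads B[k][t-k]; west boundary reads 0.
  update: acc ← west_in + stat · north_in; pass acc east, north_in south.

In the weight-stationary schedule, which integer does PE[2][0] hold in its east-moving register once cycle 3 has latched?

WS (3×2). Following PE[2][0] plus its west/north inputs:
  0: (1,0).acc=0  regs=<0,0>
  0: (2,0).acc=0  regs=<0,0>
  1: (1,0).acc=40  regs=<7,40>
  1: (2,0).acc=0  regs=<0,0>
  2: (1,0).acc=40  regs=<7,40>
  2: (2,0).acc=45  regs=<1,45>
  3: (1,0).acc=14  regs=<1,14>
  3: (2,0).acc=45  regs=<1,45>

register = 1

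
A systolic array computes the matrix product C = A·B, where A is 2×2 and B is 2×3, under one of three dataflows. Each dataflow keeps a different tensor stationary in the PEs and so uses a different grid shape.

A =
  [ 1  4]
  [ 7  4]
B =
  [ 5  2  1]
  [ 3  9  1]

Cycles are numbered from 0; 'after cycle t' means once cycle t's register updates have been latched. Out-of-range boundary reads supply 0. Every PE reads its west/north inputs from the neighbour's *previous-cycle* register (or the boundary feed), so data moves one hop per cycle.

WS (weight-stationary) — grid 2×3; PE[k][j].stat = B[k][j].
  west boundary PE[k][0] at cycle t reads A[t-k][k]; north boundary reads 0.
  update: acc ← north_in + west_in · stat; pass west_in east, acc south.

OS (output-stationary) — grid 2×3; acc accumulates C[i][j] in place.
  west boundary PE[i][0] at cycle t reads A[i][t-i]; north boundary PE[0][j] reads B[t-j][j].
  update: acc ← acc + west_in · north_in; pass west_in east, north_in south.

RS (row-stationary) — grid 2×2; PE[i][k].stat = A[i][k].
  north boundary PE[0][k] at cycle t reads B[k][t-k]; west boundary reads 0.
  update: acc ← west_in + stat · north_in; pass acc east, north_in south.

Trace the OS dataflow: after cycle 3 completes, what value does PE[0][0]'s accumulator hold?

OS (2×3). Following PE[0][0] plus its west/north inputs:
  @0  [0,0]  acc 5  |  →1  ↓5
  @1  [0,0]  acc 17  |  →4  ↓3
  @2  [0,0]  acc 17  |  →0  ↓0
  @3  [0,0]  acc 17  |  →0  ↓0

PE[0][0].acc = 17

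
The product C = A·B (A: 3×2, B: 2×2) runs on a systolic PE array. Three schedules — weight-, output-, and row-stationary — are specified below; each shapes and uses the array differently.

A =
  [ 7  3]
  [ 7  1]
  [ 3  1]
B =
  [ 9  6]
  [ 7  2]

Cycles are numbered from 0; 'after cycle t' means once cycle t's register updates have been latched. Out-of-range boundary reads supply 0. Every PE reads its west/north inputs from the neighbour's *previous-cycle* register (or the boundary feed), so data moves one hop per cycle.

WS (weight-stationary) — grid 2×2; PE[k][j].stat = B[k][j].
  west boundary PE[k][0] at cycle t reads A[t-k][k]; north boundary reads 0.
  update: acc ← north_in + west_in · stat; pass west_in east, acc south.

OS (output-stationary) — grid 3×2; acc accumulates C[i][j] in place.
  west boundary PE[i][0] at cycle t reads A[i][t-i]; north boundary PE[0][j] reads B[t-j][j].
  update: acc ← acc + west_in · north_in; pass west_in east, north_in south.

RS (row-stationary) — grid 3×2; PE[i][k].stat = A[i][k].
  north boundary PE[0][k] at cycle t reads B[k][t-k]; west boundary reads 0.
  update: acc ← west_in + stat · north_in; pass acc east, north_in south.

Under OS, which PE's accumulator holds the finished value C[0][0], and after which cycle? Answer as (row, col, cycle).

Under OS, C[0][0] lands at PE[0][0]:
  0: (0,0).acc=63  regs=<7,9>
  1: (0,0).acc=84  regs=<3,7>

(row, col, cycle) = (0, 0, 1)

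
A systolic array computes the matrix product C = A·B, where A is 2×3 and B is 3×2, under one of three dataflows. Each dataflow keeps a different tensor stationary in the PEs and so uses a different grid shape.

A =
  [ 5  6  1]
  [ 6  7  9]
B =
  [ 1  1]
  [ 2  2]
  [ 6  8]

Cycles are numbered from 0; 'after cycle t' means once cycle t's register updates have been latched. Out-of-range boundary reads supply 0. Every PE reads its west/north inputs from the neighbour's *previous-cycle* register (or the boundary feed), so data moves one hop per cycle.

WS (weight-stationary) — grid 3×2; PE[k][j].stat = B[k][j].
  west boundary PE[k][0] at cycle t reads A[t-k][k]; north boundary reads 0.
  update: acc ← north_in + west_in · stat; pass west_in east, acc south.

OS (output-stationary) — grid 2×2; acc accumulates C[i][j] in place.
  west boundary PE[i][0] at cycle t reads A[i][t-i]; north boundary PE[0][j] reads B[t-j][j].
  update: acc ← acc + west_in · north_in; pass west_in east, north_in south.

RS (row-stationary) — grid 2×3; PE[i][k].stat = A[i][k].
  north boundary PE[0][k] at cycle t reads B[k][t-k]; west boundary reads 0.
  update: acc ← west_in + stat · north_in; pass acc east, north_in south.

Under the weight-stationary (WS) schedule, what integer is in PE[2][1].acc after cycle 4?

Tracing WS — 3×2 array, target PE[2][1]:
  @0  [1,1]  acc 0  |  →0  ↓0
  @0  [2,0]  acc 0  |  →0  ↓0
  @0  [2,1]  acc 0  |  →0  ↓0
  @1  [1,1]  acc 0  |  →0  ↓0
  @1  [2,0]  acc 0  |  →0  ↓0
  @1  [2,1]  acc 0  |  →0  ↓0
  @2  [1,1]  acc 17  |  →6  ↓17
  @2  [2,0]  acc 23  |  →1  ↓23
  @2  [2,1]  acc 0  |  →0  ↓0
  @3  [1,1]  acc 20  |  →7  ↓20
  @3  [2,0]  acc 74  |  →9  ↓74
  @3  [2,1]  acc 25  |  →1  ↓25
  @4  [1,1]  acc 0  |  →0  ↓0
  @4  [2,0]  acc 0  |  →0  ↓0
  @4  [2,1]  acc 92  |  →9  ↓92

PE[2][1].acc = 92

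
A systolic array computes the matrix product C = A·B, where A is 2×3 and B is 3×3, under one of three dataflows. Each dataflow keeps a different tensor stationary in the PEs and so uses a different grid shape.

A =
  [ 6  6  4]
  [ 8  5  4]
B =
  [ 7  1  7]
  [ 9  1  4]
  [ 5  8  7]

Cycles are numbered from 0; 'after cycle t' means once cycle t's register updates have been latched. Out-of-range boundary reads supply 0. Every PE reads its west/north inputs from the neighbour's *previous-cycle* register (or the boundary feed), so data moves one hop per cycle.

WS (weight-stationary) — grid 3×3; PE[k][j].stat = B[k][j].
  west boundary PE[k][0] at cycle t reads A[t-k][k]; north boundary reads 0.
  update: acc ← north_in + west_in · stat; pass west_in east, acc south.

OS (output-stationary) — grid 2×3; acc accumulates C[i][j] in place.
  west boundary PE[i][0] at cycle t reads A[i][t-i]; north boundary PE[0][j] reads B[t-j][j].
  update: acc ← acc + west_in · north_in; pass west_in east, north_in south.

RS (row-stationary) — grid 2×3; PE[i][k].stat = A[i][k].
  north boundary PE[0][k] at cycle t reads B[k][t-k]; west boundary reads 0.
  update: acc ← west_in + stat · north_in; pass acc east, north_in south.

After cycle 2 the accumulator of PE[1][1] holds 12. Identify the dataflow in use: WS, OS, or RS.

dataflow = WS

WS [3×3] PE[1][1] across cycles:
  @0  [1,1]  acc 0  |  →0  ↓0
  @1  [1,1]  acc 0  |  →0  ↓0
  @2  [1,1]  acc 12  |  →6  ↓12
OS [2×3] PE[1][1] across cycles:
  @0  [1,1]  acc 0  |  →0  ↓0
  @1  [1,1]  acc 0  |  →0  ↓0
  @2  [1,1]  acc 8  |  →8  ↓1
RS [2×3] PE[1][1] across cycles:
  @0  [1,1]  acc 0  |  →0  ↓0
  @1  [1,1]  acc 0  |  →0  ↓0
  @2  [1,1]  acc 101  |  →101  ↓9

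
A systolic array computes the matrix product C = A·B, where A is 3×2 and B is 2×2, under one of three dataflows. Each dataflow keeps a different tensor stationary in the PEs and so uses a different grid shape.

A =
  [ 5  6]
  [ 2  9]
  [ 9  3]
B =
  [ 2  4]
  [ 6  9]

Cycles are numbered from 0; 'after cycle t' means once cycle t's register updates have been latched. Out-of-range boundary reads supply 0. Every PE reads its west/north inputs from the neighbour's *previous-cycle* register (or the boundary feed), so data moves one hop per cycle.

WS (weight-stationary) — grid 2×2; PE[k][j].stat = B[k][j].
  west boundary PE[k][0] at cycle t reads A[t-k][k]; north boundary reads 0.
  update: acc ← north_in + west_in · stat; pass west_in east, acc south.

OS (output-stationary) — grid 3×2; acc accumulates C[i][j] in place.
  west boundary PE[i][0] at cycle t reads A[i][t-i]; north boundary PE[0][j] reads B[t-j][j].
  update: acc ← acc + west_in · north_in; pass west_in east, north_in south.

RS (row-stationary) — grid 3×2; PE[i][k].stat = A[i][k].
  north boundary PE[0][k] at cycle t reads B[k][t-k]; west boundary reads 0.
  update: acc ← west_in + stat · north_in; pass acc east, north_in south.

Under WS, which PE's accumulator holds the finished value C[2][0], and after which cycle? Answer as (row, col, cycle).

(row, col, cycle) = (1, 0, 3)

WS — PE[1][0] is where C[2][0] collects:
  @0  [1,0]  acc 0  |  →0  ↓0
  @1  [1,0]  acc 46  |  →6  ↓46
  @2  [1,0]  acc 58  |  →9  ↓58
  @3  [1,0]  acc 36  |  →3  ↓36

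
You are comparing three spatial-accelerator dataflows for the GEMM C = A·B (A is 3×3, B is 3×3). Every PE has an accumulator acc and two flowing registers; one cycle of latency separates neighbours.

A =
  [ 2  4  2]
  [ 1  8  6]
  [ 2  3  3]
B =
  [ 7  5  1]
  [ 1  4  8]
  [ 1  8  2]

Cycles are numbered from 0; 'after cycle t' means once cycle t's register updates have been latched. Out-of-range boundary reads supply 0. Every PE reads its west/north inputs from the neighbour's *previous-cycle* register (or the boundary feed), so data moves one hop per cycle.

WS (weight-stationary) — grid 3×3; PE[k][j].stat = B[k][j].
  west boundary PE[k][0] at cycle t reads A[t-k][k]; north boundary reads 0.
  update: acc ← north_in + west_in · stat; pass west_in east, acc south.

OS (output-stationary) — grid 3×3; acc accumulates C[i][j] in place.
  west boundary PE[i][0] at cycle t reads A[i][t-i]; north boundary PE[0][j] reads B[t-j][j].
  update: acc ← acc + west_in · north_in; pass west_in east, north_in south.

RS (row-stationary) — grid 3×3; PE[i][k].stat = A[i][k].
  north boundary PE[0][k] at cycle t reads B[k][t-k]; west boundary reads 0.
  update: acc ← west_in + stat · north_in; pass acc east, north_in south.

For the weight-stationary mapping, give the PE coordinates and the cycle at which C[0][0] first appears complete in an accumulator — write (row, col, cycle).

WS: C[0][0] accumulates in PE[2][0]:
  @0  [2,0]  acc 0  |  →0  ↓0
  @1  [2,0]  acc 0  |  →0  ↓0
  @2  [2,0]  acc 20  |  →2  ↓20

(row, col, cycle) = (2, 0, 2)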